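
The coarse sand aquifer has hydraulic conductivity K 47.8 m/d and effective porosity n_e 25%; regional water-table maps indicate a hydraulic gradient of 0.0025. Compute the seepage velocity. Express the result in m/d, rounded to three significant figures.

0.478 m/d

Darcy flux q = K·i = 47.8 × 0.0025 = 0.1195 m/d
v_s = q/n_e = 0.1195/0.25 = 0.4780 m/d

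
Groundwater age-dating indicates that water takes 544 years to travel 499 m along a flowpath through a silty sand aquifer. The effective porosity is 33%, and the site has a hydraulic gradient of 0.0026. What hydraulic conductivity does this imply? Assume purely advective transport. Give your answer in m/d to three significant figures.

0.319 m/d

t = 544 years = 198600 d
v = L / t = 499 / 198600 = 0.002513 m/d
K = v · n / i = 0.002513 × 0.33 / 0.0026 = 0.319 m/d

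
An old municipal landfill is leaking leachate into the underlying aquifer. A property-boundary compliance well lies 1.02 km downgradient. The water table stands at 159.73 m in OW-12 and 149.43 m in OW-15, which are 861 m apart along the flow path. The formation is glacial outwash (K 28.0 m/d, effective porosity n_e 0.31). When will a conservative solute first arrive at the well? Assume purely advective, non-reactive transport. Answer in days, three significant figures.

Hydraulic gradient i = (159.73 − 149.43) / 861 = 10.30 / 861 = 0.01196
Darcy flux q = K·i = 28.0 × 0.01196 = 0.3350 m/d
v = Ki/n = 28.0·0.01196/0.31 = 1.081 m/d
L = 1.02 km = 1020 m
t = L / v = 1020 / 1.081 = 944.0 d

944 days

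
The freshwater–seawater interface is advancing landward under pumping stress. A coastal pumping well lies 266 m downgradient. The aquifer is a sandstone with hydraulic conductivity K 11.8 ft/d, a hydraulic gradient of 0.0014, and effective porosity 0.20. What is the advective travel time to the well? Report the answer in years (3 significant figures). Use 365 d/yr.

K = 11.8 ft/d × 0.3048 = 3.597 m/d
Darcy flux q = K·i = 3.597 × 0.0014 = 0.005035 m/d
v_s = q/n_e = 0.005035/0.20 = 0.02518 m/d
t = L / v = 266 / 0.02518 = 10570 d
   = 10570 / 365 = 28.9 yr

28.9 years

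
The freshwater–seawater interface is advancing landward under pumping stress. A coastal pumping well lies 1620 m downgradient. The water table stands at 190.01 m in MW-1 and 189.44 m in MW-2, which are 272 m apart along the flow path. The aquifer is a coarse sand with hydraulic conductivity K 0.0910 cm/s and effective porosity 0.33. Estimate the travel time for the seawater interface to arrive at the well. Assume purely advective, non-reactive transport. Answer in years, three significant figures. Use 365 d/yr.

8.89 years

Hydraulic gradient i = (190.01 − 189.44) / 272 = 0.57 / 272 = 0.002096
K = 0.0910 cm/s × 864 = 78.62 m/d
q = Ki = 78.62 × 0.002096 = 0.1648 m/d
v_s = q/n_e = 0.1648/0.33 = 0.4993 m/d
t = L / v = 1620 / 0.4993 = 3245 d
   = 3245 / 365 = 8.89 yr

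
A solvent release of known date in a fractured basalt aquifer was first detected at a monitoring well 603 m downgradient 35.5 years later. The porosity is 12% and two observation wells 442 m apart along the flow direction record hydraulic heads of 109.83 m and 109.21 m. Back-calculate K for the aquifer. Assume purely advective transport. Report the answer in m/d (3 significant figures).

3.98 m/d

Hydraulic gradient i = (109.83 − 109.21) / 442 = 0.62 / 442 = 0.001403
t = 35.5 years = 12960 d
v = L / t = 603 / 12960 = 0.04654 m/d
K = v · n / i = 0.04654 × 0.12 / 0.001403 = 3.98 m/d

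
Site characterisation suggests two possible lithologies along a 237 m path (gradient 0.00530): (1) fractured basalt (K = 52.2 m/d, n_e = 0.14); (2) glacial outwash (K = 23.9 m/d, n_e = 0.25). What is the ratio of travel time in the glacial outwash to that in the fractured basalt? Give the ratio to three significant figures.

Unit 1 (fractured basalt): v = 52.2×0.0053/0.14 = 1.976 m/d, t = 237/1.976 = 119.9 d
Unit 2 (glacial outwash): v = 23.9×0.0053/0.25 = 0.5067 m/d, t = 237/0.5067 = 467.8 d
t(glacial outwash) / t(fractured basalt) = 467.8/119.9 = 3.90

3.90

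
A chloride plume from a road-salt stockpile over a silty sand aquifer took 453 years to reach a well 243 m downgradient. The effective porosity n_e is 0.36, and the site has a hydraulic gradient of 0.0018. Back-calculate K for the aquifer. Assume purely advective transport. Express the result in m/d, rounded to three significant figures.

t = 453 years = 165300 d
v = L / t = 243 / 165300 = 0.001470 m/d
K = v · n / i = 0.001470 × 0.36 / 0.0018 = 0.294 m/d

0.294 m/d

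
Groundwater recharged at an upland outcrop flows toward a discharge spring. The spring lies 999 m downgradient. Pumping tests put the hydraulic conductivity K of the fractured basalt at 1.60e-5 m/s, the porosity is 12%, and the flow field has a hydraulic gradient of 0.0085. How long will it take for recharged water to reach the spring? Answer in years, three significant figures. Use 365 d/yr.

K = 1.60e-5 m/s × 86400 s/d = 1.382 m/d
Specific discharge q = 1.382 × 0.0085 = 0.01175 m/d
Average linear velocity = 0.01175 / 0.12 = 0.09792 m/d
t = L / v = 999 / 0.09792 = 10200 d
   = 10200 / 365 = 28.0 yr

28.0 years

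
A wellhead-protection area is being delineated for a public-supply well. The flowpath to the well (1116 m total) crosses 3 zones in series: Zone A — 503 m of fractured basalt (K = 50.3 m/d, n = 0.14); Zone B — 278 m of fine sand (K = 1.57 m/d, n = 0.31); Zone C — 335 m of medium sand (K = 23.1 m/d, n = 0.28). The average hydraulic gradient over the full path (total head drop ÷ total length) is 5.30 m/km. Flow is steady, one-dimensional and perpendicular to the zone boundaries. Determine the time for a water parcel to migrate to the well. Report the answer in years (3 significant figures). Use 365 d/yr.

Continuity: the same q passes through each zone, so ΔH = q·Σ(L_j/K_j) — the zones act as resistances in series.
Σ(L/K) = 503/50.3 + 278/1.57 + 335/23.1 = 10.00 + 177.1 + 14.50 = 201.6 d
K_eq = L_total / Σ(L/K) = 1116 / 201.6 = 5.536 m/d
q = K_eq · i = 5.536 × 0.0053 = 0.02934 m/d (same in every zone)
Zone A: v = q/n = 0.02934/0.14 = 0.2096 m/d → t_A = 503/0.2096 = 2400 d
Zone B: v = q/n = 0.02934/0.31 = 0.09466 m/d → t_B = 278/0.09466 = 2937 d
Zone C: v = q/n = 0.02934/0.28 = 0.1048 m/d → t_C = 335/0.1048 = 3197 d
Total t = 2400 + 2937 + 3197 = 8533 d
   = 8533 / 365 = 23.4 yr

23.4 years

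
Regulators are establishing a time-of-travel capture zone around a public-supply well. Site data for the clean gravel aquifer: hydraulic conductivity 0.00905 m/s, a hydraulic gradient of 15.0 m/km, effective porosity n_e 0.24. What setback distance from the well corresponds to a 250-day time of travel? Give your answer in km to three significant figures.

12.2 km

K = 0.00905 m/s × 86400 s/d = 781.9 m/d
q = Ki = 781.9 × 0.015 = 11.73 m/d
Seepage velocity v = q / n = 11.73 / 0.24 = 48.87 m/d
L = v × T = 48.87 × 250 = 12220 m
   = 12.2 km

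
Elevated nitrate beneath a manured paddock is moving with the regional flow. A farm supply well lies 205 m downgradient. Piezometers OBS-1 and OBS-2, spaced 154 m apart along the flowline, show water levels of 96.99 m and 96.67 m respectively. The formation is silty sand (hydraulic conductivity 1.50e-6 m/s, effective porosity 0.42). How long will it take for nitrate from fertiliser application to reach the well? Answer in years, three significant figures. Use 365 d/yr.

876 years

Hydraulic gradient i = (96.99 − 96.67) / 154 = 0.32 / 154 = 0.002078
K = 1.50e-6 m/s × 86400 s/d = 0.1296 m/d
Darcy flux q = K·i = 0.1296 × 0.002078 = 2.693e-4 m/d
v = Ki/n = 0.1296·0.002078/0.42 = 6.412e-4 m/d
t = L / v = 205 / 6.412e-4 = 319700 d
   = 319700 / 365 = 876 yr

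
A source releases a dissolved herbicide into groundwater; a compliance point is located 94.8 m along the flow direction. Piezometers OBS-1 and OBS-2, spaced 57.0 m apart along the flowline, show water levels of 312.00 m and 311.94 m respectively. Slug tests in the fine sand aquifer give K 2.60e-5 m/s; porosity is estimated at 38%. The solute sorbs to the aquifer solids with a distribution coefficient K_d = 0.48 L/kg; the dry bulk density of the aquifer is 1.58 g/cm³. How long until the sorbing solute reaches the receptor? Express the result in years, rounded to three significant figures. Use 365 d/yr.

Hydraulic gradient i = (312.00 − 311.94) / 57.0 = 0.06 / 57.0 = 0.001053
K = 2.60e-5 m/s × 86400 s/d = 2.246 m/d
q = Ki = 2.246 × 0.001053 = 0.002365 m/d
Seepage velocity v = q / n = 0.002365 / 0.38 = 0.006223 m/d
Retardation R = 1 + ρ_b·K_d/n = 1 + 1.58×0.48/0.38 = 2.996
Contaminant velocity v_c = v/R = 0.006223/2.996 = 0.002077 m/d
t = L/v_c = 94.8/0.002077 = 45640 d
   = 45640/365 = 125 yr

125 years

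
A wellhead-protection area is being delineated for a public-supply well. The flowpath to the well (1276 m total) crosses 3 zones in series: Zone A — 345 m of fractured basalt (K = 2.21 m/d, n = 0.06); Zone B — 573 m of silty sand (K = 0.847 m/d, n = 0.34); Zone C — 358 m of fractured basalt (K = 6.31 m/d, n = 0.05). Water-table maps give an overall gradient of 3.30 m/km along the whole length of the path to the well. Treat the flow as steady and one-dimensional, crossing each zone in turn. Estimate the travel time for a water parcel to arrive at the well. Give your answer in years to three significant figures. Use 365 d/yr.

135 years

Continuity: the same q passes through each zone, so ΔH = q·Σ(L_j/K_j) — the zones act as resistances in series.
Σ(L/K) = 345/2.21 + 573/0.847 + 358/6.31 = 156.1 + 676.5 + 56.74 = 889.3 d
K_eq = L_total / Σ(L/K) = 1276 / 889.3 = 1.435 m/d
q = K_eq · i = 1.435 × 0.0033 = 0.004735 m/d (same in every zone)
Zone A: v = q/n = 0.004735/0.06 = 0.07891 m/d → t_A = 345/0.07891 = 4372 d
Zone B: v = q/n = 0.004735/0.34 = 0.01393 m/d → t_B = 573/0.01393 = 41150 d
Zone C: v = q/n = 0.004735/0.05 = 0.09469 m/d → t_C = 358/0.09469 = 3781 d
Total t = 4372 + 41150 + 3781 = 49300 d
   = 49300 / 365 = 135 yr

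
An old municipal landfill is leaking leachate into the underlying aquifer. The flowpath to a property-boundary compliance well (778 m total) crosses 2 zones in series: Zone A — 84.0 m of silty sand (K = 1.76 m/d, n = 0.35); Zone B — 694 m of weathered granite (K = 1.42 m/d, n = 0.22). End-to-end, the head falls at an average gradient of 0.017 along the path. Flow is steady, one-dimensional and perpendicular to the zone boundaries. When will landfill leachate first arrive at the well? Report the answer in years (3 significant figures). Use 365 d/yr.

Steady 1-D flow in series ⇒ the Darcy flux q is identical in every zone and the zone head losses add (resistances L/K in series).
Σ(L/K) = 84.0/1.76 + 694/1.42 = 47.73 + 488.7 = 536.5 d
K_eq = L_total / Σ(L/K) = 778 / 536.5 = 1.450 m/d
q = K_eq · i = 1.450 × 0.017 = 0.02465 m/d (same in every zone)
Zone A: v = q/n = 0.02465/0.35 = 0.07044 m/d → t_A = 84.0/0.07044 = 1192 d
Zone B: v = q/n = 0.02465/0.22 = 0.1121 m/d → t_B = 694/0.1121 = 6193 d
Total t = 1192 + 6193 = 7385 d
   = 7385 / 365 = 20.2 yr

20.2 years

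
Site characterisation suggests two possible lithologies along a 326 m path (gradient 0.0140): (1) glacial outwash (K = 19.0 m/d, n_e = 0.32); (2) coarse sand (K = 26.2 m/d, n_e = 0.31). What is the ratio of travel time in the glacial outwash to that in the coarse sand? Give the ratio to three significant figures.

Unit 1 (glacial outwash): v = 19.0×0.014/0.32 = 0.8313 m/d, t = 326/0.8313 = 392.2 d
Unit 2 (coarse sand): v = 26.2×0.014/0.31 = 1.183 m/d, t = 326/1.183 = 275.5 d
t(glacial outwash) / t(coarse sand) = 392.2/275.5 = 1.42

1.42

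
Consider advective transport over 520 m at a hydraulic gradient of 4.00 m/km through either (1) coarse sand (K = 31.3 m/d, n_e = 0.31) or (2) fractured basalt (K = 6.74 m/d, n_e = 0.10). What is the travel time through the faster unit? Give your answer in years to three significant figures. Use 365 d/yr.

Unit 1 (coarse sand): v = 31.3×0.0040/0.31 = 0.4039 m/d, t = 520/0.4039 = 1288 d
Unit 2 (fractured basalt): v = 6.74×0.0040/0.10 = 0.2696 m/d, t = 520/0.2696 = 1929 d
Faster: 1288 d / 365 = 3.53 yr

3.53 years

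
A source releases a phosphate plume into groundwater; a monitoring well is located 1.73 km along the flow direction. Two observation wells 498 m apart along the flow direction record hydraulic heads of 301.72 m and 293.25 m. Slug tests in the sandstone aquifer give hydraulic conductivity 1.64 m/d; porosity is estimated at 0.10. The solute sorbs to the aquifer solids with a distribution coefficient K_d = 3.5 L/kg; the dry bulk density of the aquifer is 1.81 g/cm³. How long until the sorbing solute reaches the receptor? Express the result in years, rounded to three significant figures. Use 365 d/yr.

1090 years

Hydraulic gradient i = (301.72 − 293.25) / 498 = 8.47 / 498 = 0.01701
q = Ki = 1.64 × 0.01701 = 0.02789 m/d
Average linear velocity = 0.02789 / 0.10 = 0.2789 m/d
Retardation R = 1 + ρ_b·K_d/n = 1 + 1.81×3.5/0.10 = 64.35
Contaminant velocity v_c = v/R = 0.2789/64.35 = 0.004335 m/d
L = 1.73 km = 1730 m
t = L/v_c = 1730/0.004335 = 399100 d
   = 399100/365 = 1090 yr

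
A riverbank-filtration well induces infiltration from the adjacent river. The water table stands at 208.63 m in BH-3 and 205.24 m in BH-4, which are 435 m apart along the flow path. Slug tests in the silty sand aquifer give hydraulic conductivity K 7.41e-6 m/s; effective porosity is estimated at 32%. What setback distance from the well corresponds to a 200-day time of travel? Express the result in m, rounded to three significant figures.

3.12 m

Hydraulic gradient i = (208.63 − 205.24) / 435 = 3.39 / 435 = 0.007793
K = 7.41e-6 m/s × 86400 s/d = 0.6402 m/d
Darcy flux q = K·i = 0.6402 × 0.007793 = 0.004989 m/d
v_s = q/n_e = 0.004989/0.32 = 0.01559 m/d
L = v × T = 0.01559 × 200 = 3.118 m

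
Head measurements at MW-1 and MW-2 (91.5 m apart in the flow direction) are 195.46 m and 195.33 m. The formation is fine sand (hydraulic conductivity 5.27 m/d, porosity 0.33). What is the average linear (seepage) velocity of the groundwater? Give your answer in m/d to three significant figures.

0.0227 m/d

Hydraulic gradient i = (195.46 − 195.33) / 91.5 = 0.13 / 91.5 = 0.001421
Darcy flux q = K·i = 5.27 × 0.001421 = 0.007487 m/d
Seepage velocity v = q / n = 0.007487 / 0.33 = 0.02269 m/d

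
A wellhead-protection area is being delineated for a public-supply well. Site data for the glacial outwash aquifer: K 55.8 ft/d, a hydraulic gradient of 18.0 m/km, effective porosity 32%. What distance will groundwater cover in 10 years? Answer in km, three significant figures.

K = 55.8 ft/d × 0.3048 = 17.01 m/d
q = Ki = 17.01 × 0.018 = 0.3061 m/d
v = Ki/n = 17.01·0.018/0.32 = 0.9567 m/d
T = 10 yr × 365 = 3650 d
L = v × T = 0.9567 × 3650 = 3492 m
   = 3.49 km

3.49 km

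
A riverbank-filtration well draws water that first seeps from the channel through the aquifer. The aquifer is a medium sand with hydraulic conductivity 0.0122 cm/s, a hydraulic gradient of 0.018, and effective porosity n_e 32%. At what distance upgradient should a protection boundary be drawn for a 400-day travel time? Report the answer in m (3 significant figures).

K = 0.0122 cm/s × 864 = 10.54 m/d
q = Ki = 10.54 × 0.018 = 0.1897 m/d
v_s = q/n_e = 0.1897/0.32 = 0.5929 m/d
L = v × T = 0.5929 × 400 = 237.2 m

237 m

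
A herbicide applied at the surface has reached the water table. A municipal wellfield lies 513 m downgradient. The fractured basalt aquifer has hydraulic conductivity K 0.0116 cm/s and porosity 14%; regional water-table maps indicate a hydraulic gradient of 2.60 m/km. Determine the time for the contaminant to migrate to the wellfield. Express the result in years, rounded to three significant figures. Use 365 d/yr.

7.55 years

K = 0.0116 cm/s × 864 = 10.02 m/d
Specific discharge q = 10.02 × 0.0026 = 0.02606 m/d
v_s = q/n_e = 0.02606/0.14 = 0.1861 m/d
t = L / v = 513 / 0.1861 = 2756 d
   = 2756 / 365 = 7.55 yr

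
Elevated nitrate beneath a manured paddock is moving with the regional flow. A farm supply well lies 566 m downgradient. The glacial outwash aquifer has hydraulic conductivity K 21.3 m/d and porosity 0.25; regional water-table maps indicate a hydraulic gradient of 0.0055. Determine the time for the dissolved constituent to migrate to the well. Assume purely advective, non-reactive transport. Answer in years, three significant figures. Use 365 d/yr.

3.31 years

Specific discharge q = 21.3 × 0.0055 = 0.1171 m/d
v = Ki/n = 21.3·0.0055/0.25 = 0.4686 m/d
t = L / v = 566 / 0.4686 = 1208 d
   = 1208 / 365 = 3.31 yr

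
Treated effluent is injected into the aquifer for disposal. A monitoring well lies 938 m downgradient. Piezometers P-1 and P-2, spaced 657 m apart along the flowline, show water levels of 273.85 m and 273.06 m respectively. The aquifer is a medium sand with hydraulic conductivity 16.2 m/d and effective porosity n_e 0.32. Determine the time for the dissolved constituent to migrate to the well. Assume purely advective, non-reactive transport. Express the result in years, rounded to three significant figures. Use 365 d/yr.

Hydraulic gradient i = (273.85 − 273.06) / 657 = 0.79 / 657 = 0.001202
Specific discharge q = 16.2 × 0.001202 = 0.01948 m/d
v_s = q/n_e = 0.01948/0.32 = 0.06087 m/d
t = L / v = 938 / 0.06087 = 15410 d
   = 15410 / 365 = 42.2 yr

42.2 years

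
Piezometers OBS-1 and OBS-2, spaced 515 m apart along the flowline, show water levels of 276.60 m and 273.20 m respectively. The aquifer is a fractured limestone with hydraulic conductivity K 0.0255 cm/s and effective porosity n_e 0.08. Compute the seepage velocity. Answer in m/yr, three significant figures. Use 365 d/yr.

664 m/yr

Hydraulic gradient i = (276.60 − 273.20) / 515 = 3.40 / 515 = 0.006602
K = 0.0255 cm/s × 864 = 22.03 m/d
q = Ki = 22.03 × 0.006602 = 0.1455 m/d
Average linear velocity = 0.1455 / 0.08 = 1.818 m/d
   = 1.818 × 365 = 664 m/yr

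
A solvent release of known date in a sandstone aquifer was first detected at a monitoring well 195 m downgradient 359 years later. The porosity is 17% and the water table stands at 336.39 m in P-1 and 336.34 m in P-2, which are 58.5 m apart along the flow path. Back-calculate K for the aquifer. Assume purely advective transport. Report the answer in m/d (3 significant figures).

Hydraulic gradient i = (336.39 − 336.34) / 58.5 = 0.05 / 58.5 = 8.547e-4
t = 359 years = 131000 d
v = L / t = 195 / 131000 = 0.001488 m/d
K = v · n / i = 0.001488 × 0.17 / 8.547e-4 = 0.296 m/d

0.296 m/d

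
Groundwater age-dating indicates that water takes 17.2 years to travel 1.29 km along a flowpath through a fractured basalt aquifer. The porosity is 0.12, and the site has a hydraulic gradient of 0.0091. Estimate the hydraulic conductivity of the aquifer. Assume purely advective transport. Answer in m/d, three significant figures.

2.71 m/d

t = 17.2 years = 6278 d
L = 1.29 km = 1290 m
v = L / t = 1290 / 6278 = 0.2055 m/d
K = v · n / i = 0.2055 × 0.12 / 0.0091 = 2.71 m/d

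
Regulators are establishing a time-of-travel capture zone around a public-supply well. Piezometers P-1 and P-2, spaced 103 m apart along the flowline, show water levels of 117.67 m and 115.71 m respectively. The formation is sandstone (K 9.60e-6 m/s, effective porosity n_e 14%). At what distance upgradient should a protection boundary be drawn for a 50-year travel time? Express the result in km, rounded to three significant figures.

Hydraulic gradient i = (117.67 − 115.71) / 103 = 1.96 / 103 = 0.01903
K = 9.60e-6 m/s × 86400 s/d = 0.8294 m/d
Specific discharge q = 0.8294 × 0.01903 = 0.01578 m/d
v_s = q/n_e = 0.01578/0.14 = 0.1127 m/d
T = 50 yr × 365 = 18250 d
L = v × T = 0.1127 × 18250 = 2057 m
   = 2.06 km

2.06 km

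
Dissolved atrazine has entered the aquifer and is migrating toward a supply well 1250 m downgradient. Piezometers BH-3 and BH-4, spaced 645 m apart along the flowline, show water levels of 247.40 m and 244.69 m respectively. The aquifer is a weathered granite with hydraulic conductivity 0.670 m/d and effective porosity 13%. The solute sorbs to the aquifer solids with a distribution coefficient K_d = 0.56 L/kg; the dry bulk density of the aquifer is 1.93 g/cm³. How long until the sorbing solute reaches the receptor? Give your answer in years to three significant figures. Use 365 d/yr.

1470 years

Hydraulic gradient i = (247.40 − 244.69) / 645 = 2.71 / 645 = 0.004202
q = Ki = 0.670 × 0.004202 = 0.002815 m/d
v_s = q/n_e = 0.002815/0.13 = 0.02165 m/d
Retardation R = 1 + ρ_b·K_d/n = 1 + 1.93×0.56/0.13 = 9.314
Contaminant velocity v_c = v/R = 0.02165/9.314 = 0.002325 m/d
t = L/v_c = 1250/0.002325 = 537600 d
   = 537600/365 = 1470 yr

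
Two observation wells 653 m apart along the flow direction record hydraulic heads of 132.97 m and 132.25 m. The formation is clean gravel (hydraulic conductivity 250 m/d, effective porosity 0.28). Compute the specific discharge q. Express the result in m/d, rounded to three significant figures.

0.276 m/d

Hydraulic gradient i = (132.97 − 132.25) / 653 = 0.72 / 653 = 0.001103
q = Ki = 250 × 0.001103 = 0.2757 m/d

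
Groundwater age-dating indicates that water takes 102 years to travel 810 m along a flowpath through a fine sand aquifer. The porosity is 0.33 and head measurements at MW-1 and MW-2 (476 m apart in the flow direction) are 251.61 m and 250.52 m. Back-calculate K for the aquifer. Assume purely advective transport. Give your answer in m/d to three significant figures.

Hydraulic gradient i = (251.61 − 250.52) / 476 = 1.09 / 476 = 0.002290
t = 102 years = 37230 d
v = L / t = 810 / 37230 = 0.02176 m/d
K = v · n / i = 0.02176 × 0.33 / 0.002290 = 3.14 m/d

3.14 m/d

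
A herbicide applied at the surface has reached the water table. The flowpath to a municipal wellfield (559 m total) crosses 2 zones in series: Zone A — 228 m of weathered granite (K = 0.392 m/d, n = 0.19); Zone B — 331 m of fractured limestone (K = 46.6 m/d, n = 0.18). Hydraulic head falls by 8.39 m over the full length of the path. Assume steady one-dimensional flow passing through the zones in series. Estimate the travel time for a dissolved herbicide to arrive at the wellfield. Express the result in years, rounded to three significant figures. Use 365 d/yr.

19.8 years

Steady 1-D flow in series ⇒ the Darcy flux q is identical in every zone and the zone head losses add (resistances L/K in series).
Σ(L/K) = 228/0.392 + 331/46.6 = 581.6 + 7.103 = 588.7 d
q = ΔH / Σ(L/K) = 8.39 / 588.7 = 0.01425 m/d (same in every zone)
Zone A: v = q/n = 0.01425/0.19 = 0.07500 m/d → t_A = 228/0.07500 = 3040 d
Zone B: v = q/n = 0.01425/0.18 = 0.07917 m/d → t_B = 331/0.07917 = 4181 d
Total t = 3040 + 4181 = 7221 d
   = 7221 / 365 = 19.8 yr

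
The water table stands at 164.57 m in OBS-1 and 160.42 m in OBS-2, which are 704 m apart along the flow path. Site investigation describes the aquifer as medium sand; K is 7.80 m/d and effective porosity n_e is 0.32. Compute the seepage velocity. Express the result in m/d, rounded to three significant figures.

0.144 m/d

Hydraulic gradient i = (164.57 − 160.42) / 704 = 4.15 / 704 = 0.005895
Specific discharge q = 7.80 × 0.005895 = 0.04598 m/d
Average linear velocity = 0.04598 / 0.32 = 0.1437 m/d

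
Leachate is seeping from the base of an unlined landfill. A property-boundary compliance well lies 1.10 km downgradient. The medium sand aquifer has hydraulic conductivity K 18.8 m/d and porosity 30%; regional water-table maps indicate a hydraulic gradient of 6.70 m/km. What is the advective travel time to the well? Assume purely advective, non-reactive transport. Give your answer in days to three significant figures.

q = Ki = 18.8 × 0.0067 = 0.1260 m/d
Average linear velocity = 0.1260 / 0.30 = 0.4199 m/d
L = 1.10 km = 1100 m
t = L / v = 1100 / 0.4199 = 2620 d

2620 days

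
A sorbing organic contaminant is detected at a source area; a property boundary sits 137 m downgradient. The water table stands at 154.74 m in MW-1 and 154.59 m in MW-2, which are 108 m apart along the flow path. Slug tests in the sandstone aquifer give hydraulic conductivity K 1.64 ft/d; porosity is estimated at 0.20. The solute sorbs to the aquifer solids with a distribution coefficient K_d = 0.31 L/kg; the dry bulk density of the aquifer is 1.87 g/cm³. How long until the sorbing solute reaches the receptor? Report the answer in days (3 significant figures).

154000 days

Hydraulic gradient i = (154.74 − 154.59) / 108 = 0.15 / 108 = 0.001389
K = 1.64 ft/d × 0.3048 = 0.4999 m/d
Darcy flux q = K·i = 0.4999 × 0.001389 = 6.943e-4 m/d
Seepage velocity v = q / n = 6.943e-4 / 0.20 = 0.003471 m/d
Retardation R = 1 + ρ_b·K_d/n = 1 + 1.87×0.31/0.20 = 3.899
Contaminant velocity v_c = v/R = 0.003471/3.899 = 8.904e-4 m/d
t = L/v_c = 137/8.904e-4 = 153900 d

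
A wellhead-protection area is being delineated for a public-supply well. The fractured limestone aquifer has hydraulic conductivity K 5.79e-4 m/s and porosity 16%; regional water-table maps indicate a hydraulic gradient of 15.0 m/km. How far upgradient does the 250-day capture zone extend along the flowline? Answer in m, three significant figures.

K = 5.79e-4 m/s × 86400 s/d = 50.03 m/d
Specific discharge q = 50.03 × 0.015 = 0.7504 m/d
Seepage velocity v = q / n = 0.7504 / 0.16 = 4.690 m/d
L = v × T = 4.690 × 250 = 1172 m

1170 m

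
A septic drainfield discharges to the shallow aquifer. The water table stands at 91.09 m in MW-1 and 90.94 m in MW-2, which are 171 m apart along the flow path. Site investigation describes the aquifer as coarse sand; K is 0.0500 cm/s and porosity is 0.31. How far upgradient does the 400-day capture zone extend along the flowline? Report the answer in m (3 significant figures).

48.9 m

Hydraulic gradient i = (91.09 − 90.94) / 171 = 0.15 / 171 = 8.772e-4
K = 0.0500 cm/s × 864 = 43.20 m/d
Specific discharge q = 43.20 × 8.772e-4 = 0.03789 m/d
v_s = q/n_e = 0.03789/0.31 = 0.1222 m/d
L = v × T = 0.1222 × 400 = 48.90 m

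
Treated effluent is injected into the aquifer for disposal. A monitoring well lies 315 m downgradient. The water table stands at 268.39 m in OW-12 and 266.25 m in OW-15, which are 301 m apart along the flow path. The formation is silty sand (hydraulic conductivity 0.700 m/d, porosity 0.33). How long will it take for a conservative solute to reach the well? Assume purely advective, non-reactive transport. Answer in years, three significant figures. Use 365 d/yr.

57.2 years

Hydraulic gradient i = (268.39 − 266.25) / 301 = 2.14 / 301 = 0.007110
q = Ki = 0.700 × 0.007110 = 0.004977 m/d
Seepage velocity v = q / n = 0.004977 / 0.33 = 0.01508 m/d
t = L / v = 315 / 0.01508 = 20890 d
   = 20890 / 365 = 57.2 yr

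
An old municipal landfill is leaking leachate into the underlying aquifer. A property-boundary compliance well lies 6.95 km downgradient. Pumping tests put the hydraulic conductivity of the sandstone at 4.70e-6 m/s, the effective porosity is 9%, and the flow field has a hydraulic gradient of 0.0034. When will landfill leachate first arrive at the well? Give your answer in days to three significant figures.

K = 4.70e-6 m/s × 86400 s/d = 0.4061 m/d
Specific discharge q = 0.4061 × 0.0034 = 0.001381 m/d
Seepage velocity v = q / n = 0.001381 / 0.09 = 0.01534 m/d
L = 6.95 km = 6950 m
t = L / v = 6950 / 0.01534 = 453000 d

453000 days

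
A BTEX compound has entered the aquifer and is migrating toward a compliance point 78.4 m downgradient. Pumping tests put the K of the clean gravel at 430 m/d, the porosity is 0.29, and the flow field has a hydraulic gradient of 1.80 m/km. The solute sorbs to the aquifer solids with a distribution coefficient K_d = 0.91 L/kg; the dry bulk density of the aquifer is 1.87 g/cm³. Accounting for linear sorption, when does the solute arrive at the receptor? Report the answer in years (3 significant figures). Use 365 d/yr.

Darcy flux q = K·i = 430 × 0.0018 = 0.7740 m/d
v = Ki/n = 430·0.0018/0.29 = 2.669 m/d
Retardation R = 1 + ρ_b·K_d/n = 1 + 1.87×0.91/0.29 = 6.868
Contaminant velocity v_c = v/R = 2.669/6.868 = 0.3886 m/d
t = L/v_c = 78.4/0.3886 = 201.7 d
   = 201.7/365 = 0.553 yr

0.553 years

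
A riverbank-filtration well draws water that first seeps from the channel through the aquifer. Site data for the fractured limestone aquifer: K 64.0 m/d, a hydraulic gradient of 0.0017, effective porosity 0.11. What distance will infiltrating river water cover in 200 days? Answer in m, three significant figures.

198 m

q = Ki = 64.0 × 0.0017 = 0.1088 m/d
Average linear velocity = 0.1088 / 0.11 = 0.9891 m/d
L = v × T = 0.9891 × 200 = 197.8 m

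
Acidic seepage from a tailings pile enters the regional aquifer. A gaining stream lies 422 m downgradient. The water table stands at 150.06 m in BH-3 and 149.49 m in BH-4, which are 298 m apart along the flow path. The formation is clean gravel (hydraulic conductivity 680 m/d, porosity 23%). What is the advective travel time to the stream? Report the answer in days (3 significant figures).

Hydraulic gradient i = (150.06 − 149.49) / 298 = 0.57 / 298 = 0.001913
q = Ki = 680 × 0.001913 = 1.301 m/d
Seepage velocity v = q / n = 1.301 / 0.23 = 5.655 m/d
t = L / v = 422 / 5.655 = 74.62 d

74.6 days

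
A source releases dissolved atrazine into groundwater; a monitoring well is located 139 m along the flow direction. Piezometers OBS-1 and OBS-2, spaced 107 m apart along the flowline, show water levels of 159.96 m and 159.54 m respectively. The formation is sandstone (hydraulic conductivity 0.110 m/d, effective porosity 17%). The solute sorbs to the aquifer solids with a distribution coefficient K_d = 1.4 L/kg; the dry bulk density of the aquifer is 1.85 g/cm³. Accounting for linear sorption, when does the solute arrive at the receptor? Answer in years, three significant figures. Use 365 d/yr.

2430 years

Hydraulic gradient i = (159.96 − 159.54) / 107 = 0.42 / 107 = 0.003925
Specific discharge q = 0.110 × 0.003925 = 4.318e-4 m/d
Seepage velocity v = q / n = 4.318e-4 / 0.17 = 0.002540 m/d
Retardation R = 1 + ρ_b·K_d/n = 1 + 1.85×1.4/0.17 = 16.24
Contaminant velocity v_c = v/R = 0.002540/16.24 = 1.564e-4 m/d
t = L/v_c = 139/1.564e-4 = 888500 d
   = 888500/365 = 2430 yr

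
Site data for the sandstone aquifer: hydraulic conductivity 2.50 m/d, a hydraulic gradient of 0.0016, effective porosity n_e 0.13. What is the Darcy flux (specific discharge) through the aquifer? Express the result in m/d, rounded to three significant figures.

0.00400 m/d

Specific discharge q = 2.50 × 0.0016 = 0.004000 m/d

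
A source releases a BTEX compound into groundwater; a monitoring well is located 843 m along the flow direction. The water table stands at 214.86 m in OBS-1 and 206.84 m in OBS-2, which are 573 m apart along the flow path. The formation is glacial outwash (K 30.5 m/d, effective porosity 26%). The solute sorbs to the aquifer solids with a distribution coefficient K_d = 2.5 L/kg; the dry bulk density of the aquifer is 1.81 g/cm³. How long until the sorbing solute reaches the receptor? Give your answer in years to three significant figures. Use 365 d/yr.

25.9 years

Hydraulic gradient i = (214.86 − 206.84) / 573 = 8.02 / 573 = 0.01400
Specific discharge q = 30.5 × 0.01400 = 0.4269 m/d
Seepage velocity v = q / n = 0.4269 / 0.26 = 1.642 m/d
Retardation R = 1 + ρ_b·K_d/n = 1 + 1.81×2.5/0.26 = 18.40
Contaminant velocity v_c = v/R = 1.642/18.40 = 0.08921 m/d
t = L/v_c = 843/0.08921 = 9449 d
   = 9449/365 = 25.9 yr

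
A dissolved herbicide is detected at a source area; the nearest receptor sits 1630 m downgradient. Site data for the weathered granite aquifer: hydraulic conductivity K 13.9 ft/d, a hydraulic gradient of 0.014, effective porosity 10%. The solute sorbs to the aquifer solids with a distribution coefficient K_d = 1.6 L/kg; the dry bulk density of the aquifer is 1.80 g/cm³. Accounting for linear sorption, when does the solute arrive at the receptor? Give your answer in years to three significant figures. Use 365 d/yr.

224 years

K = 13.9 ft/d × 0.3048 = 4.237 m/d
Specific discharge q = 4.237 × 0.014 = 0.05931 m/d
v_s = q/n_e = 0.05931/0.10 = 0.5931 m/d
Retardation R = 1 + ρ_b·K_d/n = 1 + 1.80×1.6/0.10 = 29.80
Contaminant velocity v_c = v/R = 0.5931/29.80 = 0.01990 m/d
t = L/v_c = 1630/0.01990 = 81890 d
   = 81890/365 = 224 yr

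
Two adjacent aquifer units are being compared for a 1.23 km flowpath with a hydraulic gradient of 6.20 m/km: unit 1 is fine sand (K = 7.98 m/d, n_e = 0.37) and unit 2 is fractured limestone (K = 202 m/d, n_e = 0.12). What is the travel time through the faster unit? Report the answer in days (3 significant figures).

118 days

Unit 1 (fine sand): v = 7.98×0.0062/0.37 = 0.1337 m/d, t = 1230/0.1337 = 9198 d
Unit 2 (fractured limestone): v = 202×0.0062/0.12 = 10.44 m/d, t = 1230/10.44 = 117.9 d
Faster unit: t = 118 d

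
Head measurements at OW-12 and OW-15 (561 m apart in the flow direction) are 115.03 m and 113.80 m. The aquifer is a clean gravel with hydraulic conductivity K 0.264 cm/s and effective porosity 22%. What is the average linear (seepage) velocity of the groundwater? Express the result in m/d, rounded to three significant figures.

Hydraulic gradient i = (115.03 − 113.80) / 561 = 1.23 / 561 = 0.002193
K = 0.264 cm/s × 864 = 228.1 m/d
Specific discharge q = 228.1 × 0.002193 = 0.5001 m/d
v = Ki/n = 228.1·0.002193/0.22 = 2.273 m/d

2.27 m/d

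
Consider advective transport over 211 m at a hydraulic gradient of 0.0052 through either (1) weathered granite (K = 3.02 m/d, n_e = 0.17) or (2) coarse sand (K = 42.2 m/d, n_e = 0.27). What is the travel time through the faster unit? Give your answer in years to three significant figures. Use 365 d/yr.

0.711 years

Unit 1 (weathered granite): v = 3.02×0.0052/0.17 = 0.09238 m/d, t = 211/0.09238 = 2284 d
Unit 2 (coarse sand): v = 42.2×0.0052/0.27 = 0.8127 m/d, t = 211/0.8127 = 259.6 d
Faster: 259.6 d / 365 = 0.711 yr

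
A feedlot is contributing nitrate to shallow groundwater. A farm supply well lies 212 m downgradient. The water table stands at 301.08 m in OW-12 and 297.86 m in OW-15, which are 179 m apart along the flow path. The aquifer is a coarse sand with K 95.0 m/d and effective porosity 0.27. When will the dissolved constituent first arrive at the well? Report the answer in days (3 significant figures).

33.5 days

Hydraulic gradient i = (301.08 − 297.86) / 179 = 3.22 / 179 = 0.01799
Specific discharge q = 95.0 × 0.01799 = 1.709 m/d
Seepage velocity v = q / n = 1.709 / 0.27 = 6.329 m/d
t = L / v = 212 / 6.329 = 33.49 d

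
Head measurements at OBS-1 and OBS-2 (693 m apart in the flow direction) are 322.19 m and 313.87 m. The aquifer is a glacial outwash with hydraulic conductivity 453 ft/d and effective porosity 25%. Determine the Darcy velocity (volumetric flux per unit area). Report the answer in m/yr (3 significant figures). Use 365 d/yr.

Hydraulic gradient i = (322.19 − 313.87) / 693 = 8.32 / 693 = 0.01201
K = 453 ft/d × 0.3048 = 138.1 m/d
q = Ki = 138.1 × 0.01201 = 1.658 m/d
   = 1.658 × 365 = 605 m/yr

605 m/yr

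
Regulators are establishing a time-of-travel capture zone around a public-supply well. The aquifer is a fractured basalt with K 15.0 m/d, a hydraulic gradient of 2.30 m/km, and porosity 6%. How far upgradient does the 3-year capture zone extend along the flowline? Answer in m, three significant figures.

630 m

Specific discharge q = 15.0 × 0.0023 = 0.03450 m/d
Average linear velocity = 0.03450 / 0.06 = 0.5750 m/d
T = 3 yr × 365 = 1095 d
L = v × T = 0.5750 × 1095 = 629.6 m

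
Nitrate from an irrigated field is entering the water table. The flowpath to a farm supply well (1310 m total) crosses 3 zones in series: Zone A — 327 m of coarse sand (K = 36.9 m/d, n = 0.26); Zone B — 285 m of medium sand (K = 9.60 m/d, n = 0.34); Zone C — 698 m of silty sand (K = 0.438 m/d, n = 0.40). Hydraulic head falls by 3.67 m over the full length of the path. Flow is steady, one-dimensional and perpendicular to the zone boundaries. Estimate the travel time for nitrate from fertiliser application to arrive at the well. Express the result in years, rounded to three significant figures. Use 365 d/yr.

Continuity: the same q passes through each zone, so ΔH = q·Σ(L_j/K_j) — the zones act as resistances in series.
Σ(L/K) = 327/36.9 + 285/9.60 + 698/0.438 = 8.862 + 29.69 + 1594 = 1632 d
q = ΔH / Σ(L/K) = 3.67 / 1632 = 0.002249 m/d (same in every zone)
Zone A: v = q/n = 0.002249/0.26 = 0.008648 m/d → t_A = 327/0.008648 = 37810 d
Zone B: v = q/n = 0.002249/0.34 = 0.006613 m/d → t_B = 285/0.006613 = 43090 d
Zone C: v = q/n = 0.002249/0.40 = 0.005621 m/d → t_C = 698/0.005621 = 124200 d
Total t = 37810 + 43090 + 124200 = 205100 d
   = 205100 / 365 = 562 yr

562 years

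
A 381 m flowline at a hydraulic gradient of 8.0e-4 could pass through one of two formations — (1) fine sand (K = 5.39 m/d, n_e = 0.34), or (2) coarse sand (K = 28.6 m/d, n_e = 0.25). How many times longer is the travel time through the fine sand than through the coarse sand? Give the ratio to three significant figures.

Unit 1 (fine sand): v = 5.39×8.0e-4/0.34 = 0.01268 m/d, t = 381/0.01268 = 30040 d
Unit 2 (coarse sand): v = 28.6×8.0e-4/0.25 = 0.09152 m/d, t = 381/0.09152 = 4163 d
t(fine sand) / t(coarse sand) = 30040/4163 = 7.22

7.22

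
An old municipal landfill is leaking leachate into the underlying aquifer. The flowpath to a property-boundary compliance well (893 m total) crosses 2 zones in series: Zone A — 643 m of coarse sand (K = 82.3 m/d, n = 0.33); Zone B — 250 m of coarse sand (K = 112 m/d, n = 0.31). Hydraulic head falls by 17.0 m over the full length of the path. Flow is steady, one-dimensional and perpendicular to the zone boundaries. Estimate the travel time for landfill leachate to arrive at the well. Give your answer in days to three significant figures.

171 days

Continuity: the same q passes through each zone, so ΔH = q·Σ(L_j/K_j) — the zones act as resistances in series.
Σ(L/K) = 643/82.3 + 250/112 = 7.813 + 2.232 = 10.05 d
q = ΔH / Σ(L/K) = 17.0 / 10.05 = 1.692 m/d (same in every zone)
Zone A: v = q/n = 1.692/0.33 = 5.128 m/d → t_A = 643/5.128 = 125.4 d
Zone B: v = q/n = 1.692/0.31 = 5.459 m/d → t_B = 250/5.459 = 45.79 d
Total t = 125.4 + 45.79 = 171.2 d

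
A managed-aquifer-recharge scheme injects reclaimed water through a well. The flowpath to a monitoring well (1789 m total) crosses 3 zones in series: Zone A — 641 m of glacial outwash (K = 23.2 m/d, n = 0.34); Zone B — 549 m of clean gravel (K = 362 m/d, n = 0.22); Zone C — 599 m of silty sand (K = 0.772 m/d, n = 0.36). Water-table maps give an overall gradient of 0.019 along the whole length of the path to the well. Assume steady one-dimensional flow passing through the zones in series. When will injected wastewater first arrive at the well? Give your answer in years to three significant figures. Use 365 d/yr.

36.0 years

Continuity: the same q passes through each zone, so ΔH = q·Σ(L_j/K_j) — the zones act as resistances in series.
Σ(L/K) = 641/23.2 + 549/362 + 599/0.772 = 27.63 + 1.517 + 775.9 = 805.1 d
K_eq = L_total / Σ(L/K) = 1789 / 805.1 = 2.222 m/d
q = K_eq · i = 2.222 × 0.019 = 0.04222 m/d (same in every zone)
Zone A: v = q/n = 0.04222/0.34 = 0.1242 m/d → t_A = 641/0.1242 = 5162 d
Zone B: v = q/n = 0.04222/0.22 = 0.1919 m/d → t_B = 549/0.1919 = 2861 d
Zone C: v = q/n = 0.04222/0.36 = 0.1173 m/d → t_C = 599/0.1173 = 5107 d
Total t = 5162 + 2861 + 5107 = 13130 d
   = 13130 / 365 = 36.0 yr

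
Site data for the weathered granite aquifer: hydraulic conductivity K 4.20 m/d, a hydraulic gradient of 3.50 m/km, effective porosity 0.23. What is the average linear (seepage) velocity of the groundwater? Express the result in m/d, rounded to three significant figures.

0.0639 m/d

q = Ki = 4.20 × 0.0035 = 0.01470 m/d
Seepage velocity v = q / n = 0.01470 / 0.23 = 0.06391 m/d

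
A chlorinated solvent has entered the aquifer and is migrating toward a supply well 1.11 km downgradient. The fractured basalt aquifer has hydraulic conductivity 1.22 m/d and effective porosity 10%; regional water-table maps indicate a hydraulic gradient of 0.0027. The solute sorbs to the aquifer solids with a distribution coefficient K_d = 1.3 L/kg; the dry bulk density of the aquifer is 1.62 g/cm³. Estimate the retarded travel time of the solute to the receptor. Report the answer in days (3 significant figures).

743000 days

Darcy flux q = K·i = 1.22 × 0.0027 = 0.003294 m/d
Average linear velocity = 0.003294 / 0.10 = 0.03294 m/d
Retardation R = 1 + ρ_b·K_d/n = 1 + 1.62×1.3/0.10 = 22.06
Contaminant velocity v_c = v/R = 0.03294/22.06 = 0.001493 m/d
L = 1.11 km = 1110 m
t = L/v_c = 1110/0.001493 = 743400 d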